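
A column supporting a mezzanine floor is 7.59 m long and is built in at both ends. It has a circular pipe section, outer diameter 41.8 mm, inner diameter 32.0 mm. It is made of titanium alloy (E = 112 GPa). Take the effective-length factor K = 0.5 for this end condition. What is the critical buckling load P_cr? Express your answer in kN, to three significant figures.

d_o = 41.8 mm, d_i = 32.0 mm
I = π(d_o⁴ − d_i⁴)/64 = π(41.8⁴ − 32.00⁴)/64 = 9.838×10^4 mm⁴
I = 9.838×10^4 mm⁴ = 9.838×10^-8 m⁴
Effective length L_e = K·L = 0.5 × 7.59 = 3.795 m
P_cr = π²EI / L_e² = π² × 112×10⁹ × 9.838×10^-8 / 3.795² = 7.551×10^3 N

P_cr ≈ 7.55 kN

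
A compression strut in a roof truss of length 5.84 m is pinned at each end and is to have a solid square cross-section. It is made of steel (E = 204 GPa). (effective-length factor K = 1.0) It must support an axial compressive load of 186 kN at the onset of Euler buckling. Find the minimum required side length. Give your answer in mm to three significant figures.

L_e = K·L = 1 × 5.84 = 5.840 m
Required I = P_cr·L_e²/(π²E) = 1.860×10^5 × 5.840² / (π² × 2.04×10^11) = 3.151×10^-6 m⁴
I_req = 3.151×10^6 mm⁴
Solid square: I = a⁴/12  ⇒  a = (12I)^(1/4) = (12×3.151×10^6)^(1/4) = 78.4 mm

a ≈ 78.4 mm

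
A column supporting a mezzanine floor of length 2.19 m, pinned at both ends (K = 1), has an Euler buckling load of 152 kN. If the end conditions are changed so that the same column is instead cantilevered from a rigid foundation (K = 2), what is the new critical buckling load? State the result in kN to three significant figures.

P_cr ∝ 1/K², so P_cr,new = P_cr,old × (K_old/K_new)² = 152 × (1/2)²
= 152 × 0.2500 = 38.0 kN

P_cr ≈ 38.0 kN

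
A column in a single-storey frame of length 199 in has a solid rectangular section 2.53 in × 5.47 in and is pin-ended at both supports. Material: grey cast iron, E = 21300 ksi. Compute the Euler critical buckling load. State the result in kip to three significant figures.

Buckling occurs about the weak axis: I_min = h·b³/12 with b = 2.53 in (the shorter side).
I_min = 5.47×2.53³/12 = 7.382 in⁴
Effective length L_e = K·L = 1 × 199 = 199.0 in
P_cr = π²EI / L_e² = π² × 21300×10³ × 7.382 / 199.0² = 3.919×10^4 lb

P_cr ≈ 39.2 kip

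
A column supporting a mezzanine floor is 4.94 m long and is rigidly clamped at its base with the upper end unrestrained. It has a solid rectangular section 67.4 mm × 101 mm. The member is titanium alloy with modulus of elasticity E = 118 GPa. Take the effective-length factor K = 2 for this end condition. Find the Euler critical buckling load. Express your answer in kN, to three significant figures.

P_cr ≈ 30.7 kN

Buckling occurs about the weak axis: I_min = h·b³/12 with b = 67.4 mm (the shorter side).
I_min = 101×67.4³/12 = 2.577×10^6 mm⁴
I = 2.577×10^6 mm⁴ = 2.577×10^-6 m⁴
Effective length L_e = K·L = 2 × 4.94 = 9.880 m
P_cr = π²EI / L_e² = π² × 118×10⁹ × 2.577×10^-6 / 9.880² = 3.075×10^4 N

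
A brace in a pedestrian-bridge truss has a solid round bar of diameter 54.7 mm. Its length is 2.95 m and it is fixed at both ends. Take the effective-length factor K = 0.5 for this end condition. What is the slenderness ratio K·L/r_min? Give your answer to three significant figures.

λ ≈ 108

For a solid circle r = d/4 = 54.7/4 = 13.68 mm
L_e = K·L = 0.5 × 2.95 m = 1.475 m = 1475.0 mm
λ = L_e / r_min = 1475.0 / 13.68 = 108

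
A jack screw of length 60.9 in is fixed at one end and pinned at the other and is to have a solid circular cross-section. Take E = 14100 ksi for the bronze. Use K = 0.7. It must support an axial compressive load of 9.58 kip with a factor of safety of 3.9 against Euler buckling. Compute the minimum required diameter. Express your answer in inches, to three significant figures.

Required P_cr = n·P = 3.9 × 9.58 = 37.36 kip
L_e = K·L = 0.7 × 60.9 = 42.63 in
Required I = P_cr·L_e²/(π²E) = 3.736×10^4 × 42.63² / (π² × 1.41×10^7) = 0.4879 in⁴
Solid circle: I = πd⁴/64  ⇒  d = (64I/π)^(1/4) = (64×0.4879/π)^(1/4) = 1.78 in

d ≈ 1.78 in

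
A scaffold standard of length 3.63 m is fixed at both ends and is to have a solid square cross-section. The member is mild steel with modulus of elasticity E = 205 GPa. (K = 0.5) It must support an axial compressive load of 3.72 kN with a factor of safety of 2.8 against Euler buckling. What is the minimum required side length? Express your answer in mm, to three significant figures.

Required P_cr = n·P = 2.8 × 3.72 = 10.42 kN
L_e = K·L = 0.5 × 3.63 = 1.815 m
Required I = P_cr·L_e²/(π²E) = 1.042×10^4 × 1.815² / (π² × 2.05×10^11) = 1.696×10^-8 m⁴
I_req = 1.696×10^4 mm⁴
Solid square: I = a⁴/12  ⇒  a = (12I)^(1/4) = (12×1.696×10^4)^(1/4) = 21.2 mm

a ≈ 21.2 mm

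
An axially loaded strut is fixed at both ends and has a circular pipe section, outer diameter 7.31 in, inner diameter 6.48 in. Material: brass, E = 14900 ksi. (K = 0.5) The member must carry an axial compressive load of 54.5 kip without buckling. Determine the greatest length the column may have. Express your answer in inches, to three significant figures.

L_max ≈ 761 in

d_o = 7.31 in, d_i = 6.48 in
I = π(d_o⁴ − d_i⁴)/64 = π(7.31⁴ − 6.480⁴)/64 = 53.61 in⁴
At the buckling limit P_cr = P = 5.450×10^4 lb
From P_cr = π²EI/(K·L)²:  L = (1/K)·√(π²EI/P_cr) = (1/0.5)·√(π²×1.49×10^7×53.61/5.450×10^4)
L = 761 in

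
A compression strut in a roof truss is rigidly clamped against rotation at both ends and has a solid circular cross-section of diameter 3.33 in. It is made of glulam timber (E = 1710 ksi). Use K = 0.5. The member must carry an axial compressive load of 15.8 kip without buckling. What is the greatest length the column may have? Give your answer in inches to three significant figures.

I = πd⁴/64 = π×3.33⁴/64 = 6.036 in⁴
At the buckling limit P_cr = P = 1.580×10^4 lb
From P_cr = π²EI/(K·L)²:  L = (1/K)·√(π²EI/P_cr) = (1/0.5)·√(π²×1.71×10^6×6.036/1.580×10^4)
L = 161 in

L_max ≈ 161 in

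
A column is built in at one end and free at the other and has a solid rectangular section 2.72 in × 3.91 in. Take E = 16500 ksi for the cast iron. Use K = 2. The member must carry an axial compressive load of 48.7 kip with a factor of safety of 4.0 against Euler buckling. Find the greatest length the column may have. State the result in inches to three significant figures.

L_max ≈ 37.0 in

Buckling occurs about the weak axis: I_min = h·b³/12 with b = 2.72 in (the shorter side).
I_min = 3.91×2.72³/12 = 6.557 in⁴
Required critical load P_cr = n·P = 4.0 × 48.7 = 194.8 kip = 1.948×10^5 lb
From P_cr = π²EI/(K·L)²:  L = (1/K)·√(π²EI/P_cr) = (1/2)·√(π²×1.65×10^7×6.557/1.948×10^5)
L = 37.0 in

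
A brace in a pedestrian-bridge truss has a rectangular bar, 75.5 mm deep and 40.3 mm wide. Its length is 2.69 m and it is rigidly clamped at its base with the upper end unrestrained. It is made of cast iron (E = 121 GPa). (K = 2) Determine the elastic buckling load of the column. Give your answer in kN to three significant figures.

Buckling occurs about the weak axis: I_min = h·b³/12 with b = 40.3 mm (the shorter side).
I_min = 75.5×40.3³/12 = 4.118×10^5 mm⁴
I = 4.118×10^5 mm⁴ = 4.118×10^-7 m⁴
Effective length L_e = K·L = 2 × 2.69 = 5.380 m
P_cr = π²EI / L_e² = π² × 121×10⁹ × 4.118×10^-7 / 5.380² = 1.699×10^4 N

P_cr ≈ 17.0 kN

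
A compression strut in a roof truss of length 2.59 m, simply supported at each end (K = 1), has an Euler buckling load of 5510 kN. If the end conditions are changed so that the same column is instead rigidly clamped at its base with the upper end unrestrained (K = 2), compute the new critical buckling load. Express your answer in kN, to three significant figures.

P_cr ∝ 1/K², so P_cr,new = P_cr,old × (K_old/K_new)² = 5510 × (1/2)²
= 5510 × 0.2500 = 1380 kN

P_cr ≈ 1380 kN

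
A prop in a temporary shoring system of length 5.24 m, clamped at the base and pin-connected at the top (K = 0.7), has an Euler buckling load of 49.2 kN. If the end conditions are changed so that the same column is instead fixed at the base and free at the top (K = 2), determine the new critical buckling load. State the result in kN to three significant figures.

P_cr ∝ 1/K², so P_cr,new = P_cr,old × (K_old/K_new)² = 49.2 × (0.7/2)²
= 49.2 × 0.1225 = 6.03 kN

P_cr ≈ 6.03 kN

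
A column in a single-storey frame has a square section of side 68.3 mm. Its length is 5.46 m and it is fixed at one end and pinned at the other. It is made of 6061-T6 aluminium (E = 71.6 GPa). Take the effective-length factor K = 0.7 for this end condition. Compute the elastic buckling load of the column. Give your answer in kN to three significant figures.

P_cr ≈ 87.7 kN

I = a⁴/12 = 68.3⁴/12 = 1.813×10^6 mm⁴
I = 1.813×10^6 mm⁴ = 1.813×10^-6 m⁴
Effective length L_e = K·L = 0.7 × 5.46 = 3.822 m
P_cr = π²EI / L_e² = π² × 71.6×10⁹ × 1.813×10^-6 / 3.822² = 8.773×10^4 N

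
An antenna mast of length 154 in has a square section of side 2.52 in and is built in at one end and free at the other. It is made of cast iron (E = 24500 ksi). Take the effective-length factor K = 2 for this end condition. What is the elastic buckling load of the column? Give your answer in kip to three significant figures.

P_cr ≈ 8.57 kip

I = a⁴/12 = 2.52⁴/12 = 3.361 in⁴
Effective length L_e = K·L = 2 × 154 = 308.0 in
P_cr = π²EI / L_e² = π² × 24500×10³ × 3.361 / 308.0² = 8.566×10^3 lb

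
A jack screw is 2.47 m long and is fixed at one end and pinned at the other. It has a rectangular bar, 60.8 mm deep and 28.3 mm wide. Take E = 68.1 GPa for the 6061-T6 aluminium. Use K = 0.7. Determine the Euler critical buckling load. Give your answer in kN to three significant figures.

P_cr ≈ 25.8 kN

Buckling occurs about the weak axis: I_min = h·b³/12 with b = 28.3 mm (the shorter side).
I_min = 60.8×28.3³/12 = 1.148×10^5 mm⁴
I = 1.148×10^5 mm⁴ = 1.148×10^-7 m⁴
Effective length L_e = K·L = 0.7 × 2.47 = 1.729 m
P_cr = π²EI / L_e² = π² × 68.1×10⁹ × 1.148×10^-7 / 1.729² = 2.582×10^4 N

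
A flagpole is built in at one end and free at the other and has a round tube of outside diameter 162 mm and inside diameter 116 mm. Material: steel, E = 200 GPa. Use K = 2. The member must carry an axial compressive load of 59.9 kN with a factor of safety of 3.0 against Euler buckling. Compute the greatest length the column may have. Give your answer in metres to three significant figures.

d_o = 162 mm, d_i = 116 mm
I = π(d_o⁴ − d_i⁴)/64 = π(162⁴ − 116.0⁴)/64 = 2.492×10^7 mm⁴
I = 2.492×10^-5 m⁴
Required critical load P_cr = n·P = 3.0 × 59.9 = 179.7 kN = 1.797×10^5 N
From P_cr = π²EI/(K·L)²:  L = (1/K)·√(π²EI/P_cr) = (1/2)·√(π²×2.00×10^11×2.492×10^-5/1.797×10^5)
L = 8.27 m

L_max ≈ 8.27 m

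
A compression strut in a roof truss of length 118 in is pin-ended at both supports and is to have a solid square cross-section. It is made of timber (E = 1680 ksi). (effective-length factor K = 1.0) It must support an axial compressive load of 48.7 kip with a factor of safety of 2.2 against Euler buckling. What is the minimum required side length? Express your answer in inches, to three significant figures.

a ≈ 5.73 in

Required P_cr = n·P = 2.2 × 48.7 = 107.1 kip
L_e = K·L = 1 × 118 = 118.0 in
Required I = P_cr·L_e²/(π²E) = 1.071×10^5 × 118.0² / (π² × 1.68×10^6) = 89.97 in⁴
Solid square: I = a⁴/12  ⇒  a = (12I)^(1/4) = (12×89.97)^(1/4) = 5.73 in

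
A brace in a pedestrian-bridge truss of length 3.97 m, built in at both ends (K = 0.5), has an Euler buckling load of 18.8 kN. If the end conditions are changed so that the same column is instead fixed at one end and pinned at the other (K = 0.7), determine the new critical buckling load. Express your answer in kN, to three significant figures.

P_cr ≈ 9.59 kN

P_cr ∝ 1/K², so P_cr,new = P_cr,old × (K_old/K_new)² = 18.8 × (0.5/0.7)²
= 18.8 × 0.5102 = 9.59 kN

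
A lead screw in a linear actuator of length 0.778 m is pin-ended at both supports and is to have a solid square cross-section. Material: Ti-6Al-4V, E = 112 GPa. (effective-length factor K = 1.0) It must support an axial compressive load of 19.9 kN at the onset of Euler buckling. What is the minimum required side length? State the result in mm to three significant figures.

a ≈ 19.0 mm

L_e = K·L = 1 × 0.778 = 0.7780 m
Required I = P_cr·L_e²/(π²E) = 1.990×10^4 × 0.7780² / (π² × 1.12×10^11) = 1.090×10^-8 m⁴
I_req = 1.090×10^4 mm⁴
Solid square: I = a⁴/12  ⇒  a = (12I)^(1/4) = (12×1.090×10^4)^(1/4) = 19.0 mm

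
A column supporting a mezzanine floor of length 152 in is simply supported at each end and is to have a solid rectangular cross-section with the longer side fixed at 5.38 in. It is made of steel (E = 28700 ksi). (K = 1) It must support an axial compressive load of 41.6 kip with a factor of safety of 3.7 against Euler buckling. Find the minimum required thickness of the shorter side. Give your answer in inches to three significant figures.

b ≈ 3.04 in

Required P_cr = n·P = 3.7 × 41.6 = 153.9 kip
L_e = K·L = 1 × 152 = 152.0 in
Required I = P_cr·L_e²/(π²E) = 1.539×10^5 × 152.0² / (π² × 2.87×10^7) = 12.55 in⁴
Rectangle, weak axis: I_min = h·b³/12 with h = 5.38 in fixed  ⇒  b = (12I/h)^(1/3) = 3.04 in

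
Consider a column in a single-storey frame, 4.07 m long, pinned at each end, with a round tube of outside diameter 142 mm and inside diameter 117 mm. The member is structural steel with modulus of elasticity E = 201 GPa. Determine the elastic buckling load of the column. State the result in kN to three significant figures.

P_cr ≈ 1290 kN

d_o = 142 mm, d_i = 117 mm
I = π(d_o⁴ − d_i⁴)/64 = π(142⁴ − 117.0⁴)/64 = 1.076×10^7 mm⁴
I = 1.076×10^7 mm⁴ = 1.076×10^-5 m⁴
Effective length L_e = K·L = 1 × 4.07 = 4.070 m
P_cr = π²EI / L_e² = π² × 201×10⁹ × 1.076×10^-5 / 4.070² = 1.289×10^6 N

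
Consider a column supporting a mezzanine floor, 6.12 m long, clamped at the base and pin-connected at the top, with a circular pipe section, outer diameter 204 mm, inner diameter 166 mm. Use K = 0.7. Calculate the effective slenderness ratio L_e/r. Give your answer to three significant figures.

λ ≈ 65.2

d_o = 204 mm, d_i = 166 mm
I = π(d_o⁴ − d_i⁴)/64 = π(204⁴ − 166.0⁴)/64 = 4.774×10^7 mm⁴
A = 1.104×10^4 mm²;  r_min = √(I/A) = √(4.774×10^7/1.104×10^4) = 65.75 mm
L_e = K·L = 0.7 × 6.12 m = 4.284 m = 4284.0 mm
λ = L_e / r_min = 4284.0 / 65.75 = 65.2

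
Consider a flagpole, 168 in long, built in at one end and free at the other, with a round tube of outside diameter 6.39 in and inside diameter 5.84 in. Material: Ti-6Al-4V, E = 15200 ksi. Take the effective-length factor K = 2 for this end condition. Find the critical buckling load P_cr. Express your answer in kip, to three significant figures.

d_o = 6.39 in, d_i = 5.84 in
I = π(d_o⁴ − d_i⁴)/64 = π(6.39⁴ − 5.840⁴)/64 = 24.74 in⁴
Effective length L_e = K·L = 2 × 168 = 336.0 in
P_cr = π²EI / L_e² = π² × 15200×10³ × 24.74 / 336.0² = 3.288×10^4 lb

P_cr ≈ 32.9 kip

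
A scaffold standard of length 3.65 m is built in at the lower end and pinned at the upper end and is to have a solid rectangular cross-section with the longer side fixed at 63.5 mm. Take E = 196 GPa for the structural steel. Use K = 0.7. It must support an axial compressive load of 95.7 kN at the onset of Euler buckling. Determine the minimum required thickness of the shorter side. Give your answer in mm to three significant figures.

b ≈ 39.4 mm

L_e = K·L = 0.7 × 3.65 = 2.555 m
Required I = P_cr·L_e²/(π²E) = 9.570×10^4 × 2.555² / (π² × 1.96×10^11) = 3.230×10^-7 m⁴
I_req = 3.230×10^5 mm⁴
Rectangle, weak axis: I_min = h·b³/12 with h = 63.5 mm fixed  ⇒  b = (12I/h)^(1/3) = 39.4 mm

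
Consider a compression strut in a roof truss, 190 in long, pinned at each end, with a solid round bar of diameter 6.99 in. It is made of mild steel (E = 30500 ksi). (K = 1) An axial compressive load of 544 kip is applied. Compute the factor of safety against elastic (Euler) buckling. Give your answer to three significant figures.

I = πd⁴/64 = π×6.99⁴/64 = 117.2 in⁴
Effective length L_e = K·L = 1 × 190 = 190.0 in
P_cr = π²EI / L_e² = π² × 30500×10³ × 117.2 / 190.0² = 9.772×10^5 lb
Factor of safety n = P_cr / P = 977.17 / 544 = 1.80

n ≈ 1.80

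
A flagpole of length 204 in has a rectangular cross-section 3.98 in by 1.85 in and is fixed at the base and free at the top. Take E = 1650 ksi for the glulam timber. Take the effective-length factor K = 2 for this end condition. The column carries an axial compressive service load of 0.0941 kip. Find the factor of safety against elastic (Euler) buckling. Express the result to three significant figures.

n ≈ 2.18

Buckling occurs about the weak axis: I_min = h·b³/12 with b = 1.85 in (the shorter side).
I_min = 3.98×1.85³/12 = 2.100 in⁴
Effective length L_e = K·L = 2 × 204 = 408.0 in
P_cr = π²EI / L_e² = π² × 1650×10³ × 2.100 / 408.0² = 205.4 lb
Factor of safety n = P_cr / P = 0.20544 / 0.0941 = 2.18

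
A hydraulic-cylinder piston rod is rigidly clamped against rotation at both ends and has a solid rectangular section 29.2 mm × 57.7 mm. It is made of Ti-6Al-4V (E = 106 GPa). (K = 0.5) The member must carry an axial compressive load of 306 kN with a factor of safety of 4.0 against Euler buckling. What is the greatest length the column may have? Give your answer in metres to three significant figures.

Buckling occurs about the weak axis: I_min = h·b³/12 with b = 29.2 mm (the shorter side).
I_min = 57.7×29.2³/12 = 1.197×10^5 mm⁴
I = 1.197×10^-7 m⁴
Required critical load P_cr = n·P = 4.0 × 306 = 1224 kN = 1.224×10^6 N
From P_cr = π²EI/(K·L)²:  L = (1/K)·√(π²EI/P_cr) = (1/0.5)·√(π²×1.06×10^11×1.197×10^-7/1.224×10^6)
L = 0.640 m

L_max ≈ 0.640 m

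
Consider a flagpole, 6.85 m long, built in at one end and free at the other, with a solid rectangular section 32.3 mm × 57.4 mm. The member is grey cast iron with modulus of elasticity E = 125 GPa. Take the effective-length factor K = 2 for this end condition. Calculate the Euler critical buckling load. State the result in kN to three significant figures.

Buckling occurs about the weak axis: I_min = h·b³/12 with b = 32.3 mm (the shorter side).
I_min = 57.4×32.3³/12 = 1.612×10^5 mm⁴
I = 1.612×10^5 mm⁴ = 1.612×10^-7 m⁴
Effective length L_e = K·L = 2 × 6.85 = 13.70 m
P_cr = π²EI / L_e² = π² × 125×10⁹ × 1.612×10^-7 / 13.70² = 1.060×10^3 N

P_cr ≈ 1.06 kN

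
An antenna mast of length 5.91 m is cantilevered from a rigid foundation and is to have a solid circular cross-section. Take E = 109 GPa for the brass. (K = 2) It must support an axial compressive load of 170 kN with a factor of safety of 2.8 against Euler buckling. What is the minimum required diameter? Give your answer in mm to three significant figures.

Required P_cr = n·P = 2.8 × 170 = 476.0 kN
L_e = K·L = 2 × 5.91 = 11.82 m
Required I = P_cr·L_e²/(π²E) = 4.760×10^5 × 11.82² / (π² × 1.09×10^11) = 6.182×10^-5 m⁴
I_req = 6.182×10^7 mm⁴
Solid circle: I = πd⁴/64  ⇒  d = (64I/π)^(1/4) = (64×6.182×10^7/π)^(1/4) = 188 mm

d ≈ 188 mm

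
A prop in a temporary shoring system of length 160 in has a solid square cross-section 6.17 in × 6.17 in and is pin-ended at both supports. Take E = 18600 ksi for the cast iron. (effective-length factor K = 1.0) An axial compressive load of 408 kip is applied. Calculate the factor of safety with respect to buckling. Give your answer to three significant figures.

I = a⁴/12 = 6.17⁴/12 = 120.8 in⁴
Effective length L_e = K·L = 1 × 160 = 160.0 in
P_cr = π²EI / L_e² = π² × 18600×10³ × 120.8 / 160.0² = 8.660×10^5 lb
Factor of safety n = P_cr / P = 866.03 / 408 = 2.12

n ≈ 2.12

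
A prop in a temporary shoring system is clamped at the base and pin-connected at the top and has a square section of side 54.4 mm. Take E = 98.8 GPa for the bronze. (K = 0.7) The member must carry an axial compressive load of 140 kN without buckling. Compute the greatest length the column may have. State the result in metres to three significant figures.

L_max ≈ 3.22 m

I = a⁴/12 = 54.4⁴/12 = 7.298×10^5 mm⁴
I = 7.298×10^-7 m⁴
At the buckling limit P_cr = P = 1.400×10^5 N
From P_cr = π²EI/(K·L)²:  L = (1/K)·√(π²EI/P_cr) = (1/0.7)·√(π²×9.88×10^10×7.298×10^-7/1.400×10^5)
L = 3.22 m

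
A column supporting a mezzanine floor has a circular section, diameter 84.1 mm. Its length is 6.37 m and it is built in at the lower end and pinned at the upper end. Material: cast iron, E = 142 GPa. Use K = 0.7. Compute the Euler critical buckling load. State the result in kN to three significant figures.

P_cr ≈ 173 kN

I = πd⁴/64 = π×84.1⁴/64 = 2.456×10^6 mm⁴
I = 2.456×10^6 mm⁴ = 2.456×10^-6 m⁴
Effective length L_e = K·L = 0.7 × 6.37 = 4.459 m
P_cr = π²EI / L_e² = π² × 142×10⁹ × 2.456×10^-6 / 4.459² = 1.731×10^5 N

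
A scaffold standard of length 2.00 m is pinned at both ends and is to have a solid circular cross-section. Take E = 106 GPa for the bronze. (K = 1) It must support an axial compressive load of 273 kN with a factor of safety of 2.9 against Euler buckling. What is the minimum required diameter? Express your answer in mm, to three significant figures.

d ≈ 88.6 mm

Required P_cr = n·P = 2.9 × 273 = 791.7 kN
L_e = K·L = 1 × 2.00 = 2.000 m
Required I = P_cr·L_e²/(π²E) = 7.917×10^5 × 2.000² / (π² × 1.06×10^11) = 3.027×10^-6 m⁴
I_req = 3.027×10^6 mm⁴
Solid circle: I = πd⁴/64  ⇒  d = (64I/π)^(1/4) = (64×3.027×10^6/π)^(1/4) = 88.6 mm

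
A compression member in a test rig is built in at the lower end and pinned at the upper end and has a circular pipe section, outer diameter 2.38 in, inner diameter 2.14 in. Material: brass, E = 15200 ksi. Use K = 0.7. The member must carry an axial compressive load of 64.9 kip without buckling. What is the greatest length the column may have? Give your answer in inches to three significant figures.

d_o = 2.38 in, d_i = 2.14 in
I = π(d_o⁴ − d_i⁴)/64 = π(2.38⁴ − 2.140⁴)/64 = 0.5455 in⁴
At the buckling limit P_cr = P = 6.490×10^4 lb
From P_cr = π²EI/(K·L)²:  L = (1/K)·√(π²EI/P_cr) = (1/0.7)·√(π²×1.52×10^7×0.5455/6.490×10^4)
L = 50.7 in

L_max ≈ 50.7 in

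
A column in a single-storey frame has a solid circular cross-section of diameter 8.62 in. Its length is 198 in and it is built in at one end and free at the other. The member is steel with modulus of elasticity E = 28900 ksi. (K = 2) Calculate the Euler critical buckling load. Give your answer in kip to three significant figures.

I = πd⁴/64 = π×8.62⁴/64 = 271.0 in⁴
Effective length L_e = K·L = 2 × 198 = 396.0 in
P_cr = π²EI / L_e² = π² × 28900×10³ × 271.0 / 396.0² = 4.930×10^5 lb

P_cr ≈ 493 kip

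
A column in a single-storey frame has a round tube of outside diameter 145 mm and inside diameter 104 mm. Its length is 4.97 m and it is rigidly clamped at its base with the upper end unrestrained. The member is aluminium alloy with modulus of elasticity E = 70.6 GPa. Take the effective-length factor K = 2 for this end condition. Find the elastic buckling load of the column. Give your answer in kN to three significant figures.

d_o = 145 mm, d_i = 104 mm
I = π(d_o⁴ − d_i⁴)/64 = π(145⁴ − 104.0⁴)/64 = 1.596×10^7 mm⁴
I = 1.596×10^7 mm⁴ = 1.596×10^-5 m⁴
Effective length L_e = K·L = 2 × 4.97 = 9.940 m
P_cr = π²EI / L_e² = π² × 70.6×10⁹ × 1.596×10^-5 / 9.940² = 1.125×10^5 N

P_cr ≈ 113 kN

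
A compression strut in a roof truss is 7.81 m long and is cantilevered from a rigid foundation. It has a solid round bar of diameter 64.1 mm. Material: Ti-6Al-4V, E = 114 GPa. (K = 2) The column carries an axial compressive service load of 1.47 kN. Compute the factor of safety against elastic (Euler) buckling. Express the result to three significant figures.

I = πd⁴/64 = π×64.1⁴/64 = 8.287×10^5 mm⁴
I = 8.287×10^5 mm⁴ = 8.287×10^-7 m⁴
Effective length L_e = K·L = 2 × 7.81 = 15.62 m
P_cr = π²EI / L_e² = π² × 114×10⁹ × 8.287×10^-7 / 15.62² = 3.822×10^3 N
Factor of safety n = P_cr / P = 3.8216 / 1.47 = 2.60

n ≈ 2.60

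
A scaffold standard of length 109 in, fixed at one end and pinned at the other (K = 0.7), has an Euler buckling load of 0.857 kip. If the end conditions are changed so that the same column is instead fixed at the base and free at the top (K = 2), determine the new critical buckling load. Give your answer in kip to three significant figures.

P_cr ∝ 1/K², so P_cr,new = P_cr,old × (K_old/K_new)² = 0.857 × (0.7/2)²
= 0.857 × 0.1225 = 0.105 kip

P_cr ≈ 0.105 kip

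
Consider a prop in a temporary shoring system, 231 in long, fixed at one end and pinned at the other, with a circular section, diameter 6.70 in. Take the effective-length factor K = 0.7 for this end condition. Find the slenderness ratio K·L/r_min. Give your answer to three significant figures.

λ ≈ 96.5

For a solid circle r = d/4 = 6.70/4 = 1.675 in
L_e = K·L = 0.7 × 231 = 161.7 in
λ = L_e / r_min = 161.70 / 1.675 = 96.5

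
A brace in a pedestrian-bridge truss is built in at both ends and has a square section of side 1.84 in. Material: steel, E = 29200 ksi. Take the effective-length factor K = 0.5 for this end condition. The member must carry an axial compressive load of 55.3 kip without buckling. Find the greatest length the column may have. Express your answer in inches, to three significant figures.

I = a⁴/12 = 1.84⁴/12 = 0.9552 in⁴
At the buckling limit P_cr = P = 5.530×10^4 lb
From P_cr = π²EI/(K·L)²:  L = (1/K)·√(π²EI/P_cr) = (1/0.5)·√(π²×2.92×10^7×0.9552/5.530×10^4)
L = 141 in

L_max ≈ 141 in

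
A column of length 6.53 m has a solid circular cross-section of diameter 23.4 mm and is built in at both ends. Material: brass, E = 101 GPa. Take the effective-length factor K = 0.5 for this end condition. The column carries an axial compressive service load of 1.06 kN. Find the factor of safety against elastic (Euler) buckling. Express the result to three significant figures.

I = πd⁴/64 = π×23.4⁴/64 = 1.472×10^4 mm⁴
I = 1.472×10^4 mm⁴ = 1.472×10^-8 m⁴
Effective length L_e = K·L = 0.5 × 6.53 = 3.265 m
P_cr = π²EI / L_e² = π² × 101×10⁹ × 1.472×10^-8 / 3.265² = 1.376×10^3 N
Factor of safety n = P_cr / P = 1.3762 / 1.06 = 1.30

n ≈ 1.30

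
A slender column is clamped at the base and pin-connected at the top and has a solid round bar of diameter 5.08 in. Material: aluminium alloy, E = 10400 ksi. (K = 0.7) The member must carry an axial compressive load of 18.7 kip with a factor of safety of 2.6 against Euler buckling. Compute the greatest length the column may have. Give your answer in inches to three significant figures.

I = πd⁴/64 = π×5.08⁴/64 = 32.69 in⁴
Required critical load P_cr = n·P = 2.6 × 18.7 = 48.62 kip = 4.862×10^4 lb
From P_cr = π²EI/(K·L)²:  L = (1/K)·√(π²EI/P_cr) = (1/0.7)·√(π²×1.04×10^7×32.69/4.862×10^4)
L = 375 in

L_max ≈ 375 in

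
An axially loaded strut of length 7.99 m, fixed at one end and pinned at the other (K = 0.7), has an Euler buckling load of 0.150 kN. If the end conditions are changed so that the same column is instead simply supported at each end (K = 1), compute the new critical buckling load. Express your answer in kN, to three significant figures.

P_cr ∝ 1/K², so P_cr,new = P_cr,old × (K_old/K_new)² = 0.150 × (0.7/1)²
= 0.150 × 0.4900 = 0.0735 kN

P_cr ≈ 0.0735 kN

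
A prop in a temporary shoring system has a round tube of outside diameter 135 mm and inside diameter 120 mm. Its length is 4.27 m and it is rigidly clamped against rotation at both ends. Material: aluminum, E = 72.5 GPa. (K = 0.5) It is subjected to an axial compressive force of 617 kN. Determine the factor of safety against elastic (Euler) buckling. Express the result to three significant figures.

n ≈ 1.56

d_o = 135 mm, d_i = 120 mm
I = π(d_o⁴ − d_i⁴)/64 = π(135⁴ − 120.0⁴)/64 = 6.126×10^6 mm⁴
I = 6.126×10^6 mm⁴ = 6.126×10^-6 m⁴
Effective length L_e = K·L = 0.5 × 4.27 = 2.135 m
P_cr = π²EI / L_e² = π² × 72.5×10⁹ × 6.126×10^-6 / 2.135² = 9.616×10^5 N
Factor of safety n = P_cr / P = 961.60 / 617 = 1.56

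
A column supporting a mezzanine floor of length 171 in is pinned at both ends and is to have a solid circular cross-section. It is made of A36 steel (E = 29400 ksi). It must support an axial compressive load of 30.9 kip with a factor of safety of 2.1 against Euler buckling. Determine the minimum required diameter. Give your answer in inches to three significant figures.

Required P_cr = n·P = 2.1 × 30.9 = 64.89 kip
L_e = K·L = 1 × 171 = 171.0 in
Required I = P_cr·L_e²/(π²E) = 6.489×10^4 × 171.0² / (π² × 2.94×10^7) = 6.539 in⁴
Solid circle: I = πd⁴/64  ⇒  d = (64I/π)^(1/4) = (64×6.539/π)^(1/4) = 3.40 in

d ≈ 3.40 in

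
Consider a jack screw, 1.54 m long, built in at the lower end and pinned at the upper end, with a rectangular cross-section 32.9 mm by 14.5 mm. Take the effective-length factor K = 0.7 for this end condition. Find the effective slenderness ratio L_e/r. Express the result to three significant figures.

For a rectangle r_min = b/√12 = 14.5/√12 = 4.186 mm
L_e = K·L = 0.7 × 1.54 m = 1.078 m = 1078.0 mm
λ = L_e / r_min = 1078.0 / 4.186 = 258

λ ≈ 258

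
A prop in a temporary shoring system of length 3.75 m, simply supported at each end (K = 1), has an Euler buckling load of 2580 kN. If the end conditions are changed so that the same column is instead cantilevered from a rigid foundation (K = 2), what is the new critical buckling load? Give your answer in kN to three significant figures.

P_cr ∝ 1/K², so P_cr,new = P_cr,old × (K_old/K_new)² = 2580 × (1/2)²
= 2580 × 0.2500 = 645 kN

P_cr ≈ 645 kN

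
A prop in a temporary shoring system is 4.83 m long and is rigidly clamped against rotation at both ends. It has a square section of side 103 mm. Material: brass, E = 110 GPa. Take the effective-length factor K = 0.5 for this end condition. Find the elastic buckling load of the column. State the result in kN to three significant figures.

P_cr ≈ 1750 kN

I = a⁴/12 = 103⁴/12 = 9.379×10^6 mm⁴
I = 9.379×10^6 mm⁴ = 9.379×10^-6 m⁴
Effective length L_e = K·L = 0.5 × 4.83 = 2.415 m
P_cr = π²EI / L_e² = π² × 110×10⁹ × 9.379×10^-6 / 2.415² = 1.746×10^6 N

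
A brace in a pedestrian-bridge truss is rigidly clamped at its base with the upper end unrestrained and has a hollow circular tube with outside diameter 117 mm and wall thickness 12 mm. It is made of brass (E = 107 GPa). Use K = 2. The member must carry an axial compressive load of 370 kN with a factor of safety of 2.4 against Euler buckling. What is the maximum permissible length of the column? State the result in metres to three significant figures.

Inner diameter d_i = 117 − 2×12 = 93.00 mm
I = π(d_o⁴ − d_i⁴)/64 = π(117⁴ − 93.00⁴)/64 = 5.526×10^6 mm⁴
I = 5.526×10^-6 m⁴
Required critical load P_cr = n·P = 2.4 × 370 = 888.0 kN = 8.880×10^5 N
From P_cr = π²EI/(K·L)²:  L = (1/K)·√(π²EI/P_cr) = (1/2)·√(π²×1.07×10^11×5.526×10^-6/8.880×10^5)
L = 1.28 m

L_max ≈ 1.28 m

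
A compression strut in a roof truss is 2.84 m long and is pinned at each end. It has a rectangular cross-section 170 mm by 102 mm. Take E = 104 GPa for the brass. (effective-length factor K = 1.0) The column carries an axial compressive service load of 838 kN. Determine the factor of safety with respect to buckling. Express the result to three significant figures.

Buckling occurs about the weak axis: I_min = h·b³/12 with b = 102 mm (the shorter side).
I_min = 170×102³/12 = 1.503×10^7 mm⁴
I = 1.503×10^7 mm⁴ = 1.503×10^-5 m⁴
Effective length L_e = K·L = 1 × 2.84 = 2.840 m
P_cr = π²EI / L_e² = π² × 104×10⁹ × 1.503×10^-5 / 2.840² = 1.913×10^6 N
Factor of safety n = P_cr / P = 1913.2 / 838 = 2.28

n ≈ 2.28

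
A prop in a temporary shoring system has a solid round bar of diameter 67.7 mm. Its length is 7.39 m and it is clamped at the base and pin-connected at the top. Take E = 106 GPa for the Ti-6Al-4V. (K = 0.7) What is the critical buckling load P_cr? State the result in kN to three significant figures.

P_cr ≈ 40.3 kN

I = πd⁴/64 = π×67.7⁴/64 = 1.031×10^6 mm⁴
I = 1.031×10^6 mm⁴ = 1.031×10^-6 m⁴
Effective length L_e = K·L = 0.7 × 7.39 = 5.173 m
P_cr = π²EI / L_e² = π² × 106×10⁹ × 1.031×10^-6 / 5.173² = 4.031×10^4 N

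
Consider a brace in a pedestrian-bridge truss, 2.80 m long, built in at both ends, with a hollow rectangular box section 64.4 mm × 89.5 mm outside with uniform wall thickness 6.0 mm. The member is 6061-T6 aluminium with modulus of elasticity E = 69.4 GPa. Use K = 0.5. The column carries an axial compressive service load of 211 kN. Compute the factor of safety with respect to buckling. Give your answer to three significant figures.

Inner dimensions: h_i = 89.5 − 2×6.0 = 77.50 mm, b_i = 64.4 − 2×6.0 = 52.40 mm
Weak-axis I_min = (h_o·b_o³ − h_i·b_i³)/12 with b_o = 64.4, b_i = 52.40 mm (shorter outer/inner sides).
I_min = (89.5×64.4³ − 77.50×52.40³)/12 = 1.063×10^6 mm⁴
I = 1.063×10^6 mm⁴ = 1.063×10^-6 m⁴
Effective length L_e = K·L = 0.5 × 2.80 = 1.400 m
P_cr = π²EI / L_e² = π² × 69.4×10⁹ × 1.063×10^-6 / 1.400² = 3.714×10^5 N
Factor of safety n = P_cr / P = 371.42 / 211 = 1.76

n ≈ 1.76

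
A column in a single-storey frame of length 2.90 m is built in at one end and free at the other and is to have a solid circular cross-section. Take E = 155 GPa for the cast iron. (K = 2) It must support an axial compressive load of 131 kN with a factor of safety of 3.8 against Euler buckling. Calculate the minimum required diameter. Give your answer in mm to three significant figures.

Required P_cr = n·P = 3.8 × 131 = 497.8 kN
L_e = K·L = 2 × 2.90 = 5.800 m
Required I = P_cr·L_e²/(π²E) = 4.978×10^5 × 5.800² / (π² × 1.55×10^11) = 1.095×10^-5 m⁴
I_req = 1.095×10^7 mm⁴
Solid circle: I = πd⁴/64  ⇒  d = (64I/π)^(1/4) = (64×1.095×10^7/π)^(1/4) = 122 mm

d ≈ 122 mm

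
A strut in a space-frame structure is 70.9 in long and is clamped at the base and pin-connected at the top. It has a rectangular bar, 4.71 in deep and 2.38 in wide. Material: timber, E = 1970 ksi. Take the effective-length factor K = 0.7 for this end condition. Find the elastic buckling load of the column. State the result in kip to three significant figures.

Buckling occurs about the weak axis: I_min = h·b³/12 with b = 2.38 in (the shorter side).
I_min = 4.71×2.38³/12 = 5.291 in⁴
Effective length L_e = K·L = 0.7 × 70.9 = 49.63 in
P_cr = π²EI / L_e² = π² × 1970×10³ × 5.291 / 49.63² = 4.177×10^4 lb

P_cr ≈ 41.8 kip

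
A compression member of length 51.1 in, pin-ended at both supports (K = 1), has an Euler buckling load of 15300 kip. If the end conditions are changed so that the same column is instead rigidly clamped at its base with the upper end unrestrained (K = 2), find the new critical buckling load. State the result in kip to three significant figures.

P_cr ≈ 3820 kip

P_cr ∝ 1/K², so P_cr,new = P_cr,old × (K_old/K_new)² = 15300 × (1/2)²
= 15300 × 0.2500 = 3820 kip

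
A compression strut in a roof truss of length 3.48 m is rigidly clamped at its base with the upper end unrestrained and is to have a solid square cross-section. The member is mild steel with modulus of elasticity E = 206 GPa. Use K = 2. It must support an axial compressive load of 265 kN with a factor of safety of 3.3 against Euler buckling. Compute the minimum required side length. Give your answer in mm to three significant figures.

Required P_cr = n·P = 3.3 × 265 = 874.5 kN
L_e = K·L = 2 × 3.48 = 6.960 m
Required I = P_cr·L_e²/(π²E) = 8.745×10^5 × 6.960² / (π² × 2.06×10^11) = 2.084×10^-5 m⁴
I_req = 2.084×10^7 mm⁴
Solid square: I = a⁴/12  ⇒  a = (12I)^(1/4) = (12×2.084×10^7)^(1/4) = 126 mm

a ≈ 126 mm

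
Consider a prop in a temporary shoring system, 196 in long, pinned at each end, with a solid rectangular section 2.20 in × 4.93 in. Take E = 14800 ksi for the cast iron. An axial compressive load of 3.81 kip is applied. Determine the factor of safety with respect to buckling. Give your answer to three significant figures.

Buckling occurs about the weak axis: I_min = h·b³/12 with b = 2.20 in (the shorter side).
I_min = 4.93×2.20³/12 = 4.375 in⁴
Effective length L_e = K·L = 1 × 196 = 196.0 in
P_cr = π²EI / L_e² = π² × 14800×10³ × 4.375 / 196.0² = 1.663×10^4 lb
Factor of safety n = P_cr / P = 16.633 / 3.81 = 4.37

n ≈ 4.37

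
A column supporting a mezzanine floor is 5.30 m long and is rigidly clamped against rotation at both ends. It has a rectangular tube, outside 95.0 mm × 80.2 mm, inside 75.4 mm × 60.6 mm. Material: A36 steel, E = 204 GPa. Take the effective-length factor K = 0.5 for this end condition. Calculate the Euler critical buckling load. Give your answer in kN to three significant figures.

P_cr ≈ 770 kN

Weak-axis I_min = (h_o·b_o³ − h_i·b_i³)/12 with b_o = 80.2, b_i = 60.60 mm (shorter outer/inner sides).
I_min = (95.0×80.2³ − 75.40×60.60³)/12 = 2.685×10^6 mm⁴
I = 2.685×10^6 mm⁴ = 2.685×10^-6 m⁴
Effective length L_e = K·L = 0.5 × 5.30 = 2.650 m
P_cr = π²EI / L_e² = π² × 204×10⁹ × 2.685×10^-6 / 2.650² = 7.699×10^5 N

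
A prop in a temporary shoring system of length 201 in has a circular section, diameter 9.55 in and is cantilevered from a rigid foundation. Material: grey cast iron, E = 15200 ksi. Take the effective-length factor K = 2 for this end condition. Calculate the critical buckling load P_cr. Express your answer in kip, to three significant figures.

I = πd⁴/64 = π×9.55⁴/64 = 408.3 in⁴
Effective length L_e = K·L = 2 × 201 = 402.0 in
P_cr = π²EI / L_e² = π² × 15200×10³ × 408.3 / 402.0² = 3.790×10^5 lb

P_cr ≈ 379 kip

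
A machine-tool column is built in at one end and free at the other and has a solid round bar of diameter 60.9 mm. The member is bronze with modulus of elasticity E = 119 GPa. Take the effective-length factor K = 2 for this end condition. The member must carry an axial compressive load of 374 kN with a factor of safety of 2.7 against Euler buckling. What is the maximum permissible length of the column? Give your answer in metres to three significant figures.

I = πd⁴/64 = π×60.9⁴/64 = 6.752×10^5 mm⁴
I = 6.752×10^-7 m⁴
Required critical load P_cr = n·P = 2.7 × 374 = 1010 kN = 1.010×10^6 N
From P_cr = π²EI/(K·L)²:  L = (1/K)·√(π²EI/P_cr) = (1/2)·√(π²×1.19×10^11×6.752×10^-7/1.010×10^6)
L = 0.443 m

L_max ≈ 0.443 m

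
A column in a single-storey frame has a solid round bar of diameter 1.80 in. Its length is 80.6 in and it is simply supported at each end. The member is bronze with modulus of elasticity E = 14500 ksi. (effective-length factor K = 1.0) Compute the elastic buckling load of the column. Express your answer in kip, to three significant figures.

P_cr ≈ 11.4 kip

I = πd⁴/64 = π×1.80⁴/64 = 0.5153 in⁴
Effective length L_e = K·L = 1 × 80.6 = 80.60 in
P_cr = π²EI / L_e² = π² × 14500×10³ × 0.5153 / 80.60² = 1.135×10^4 lb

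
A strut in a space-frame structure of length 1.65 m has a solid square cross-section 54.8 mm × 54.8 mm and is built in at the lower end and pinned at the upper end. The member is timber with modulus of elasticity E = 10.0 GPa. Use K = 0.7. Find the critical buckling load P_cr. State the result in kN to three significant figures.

I = a⁴/12 = 54.8⁴/12 = 7.515×10^5 mm⁴
I = 7.515×10^5 mm⁴ = 7.515×10^-7 m⁴
Effective length L_e = K·L = 0.7 × 1.65 = 1.155 m
P_cr = π²EI / L_e² = π² × 10.0×10⁹ × 7.515×10^-7 / 1.155² = 5.560×10^4 N

P_cr ≈ 55.6 kN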